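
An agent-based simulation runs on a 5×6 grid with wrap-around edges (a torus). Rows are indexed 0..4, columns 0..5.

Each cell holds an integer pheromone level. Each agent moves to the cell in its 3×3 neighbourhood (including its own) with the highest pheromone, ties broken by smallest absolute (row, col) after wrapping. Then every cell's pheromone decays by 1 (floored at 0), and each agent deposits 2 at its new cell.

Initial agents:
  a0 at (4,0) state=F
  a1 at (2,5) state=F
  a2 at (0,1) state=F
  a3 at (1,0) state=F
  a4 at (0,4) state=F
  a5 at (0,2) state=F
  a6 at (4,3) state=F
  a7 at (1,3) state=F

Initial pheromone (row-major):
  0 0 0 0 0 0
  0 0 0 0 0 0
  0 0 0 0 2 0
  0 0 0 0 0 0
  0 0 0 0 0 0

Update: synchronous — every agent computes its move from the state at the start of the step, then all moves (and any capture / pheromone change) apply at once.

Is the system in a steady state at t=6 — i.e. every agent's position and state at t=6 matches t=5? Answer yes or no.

t=1: a0@(0,0) a1@(2,4) a2@(0,0) a3@(0,0) a4@(0,3) a5@(0,1) a6@(0,2) a7@(2,4) | pheromone: 6 2 2 2 0 0 / 0 0 0 0 0 0 / 0 0 0 0 5 0 / 0 0 0 0 0 0 / 0 0 0 0 0 0
t=2: a0@(0,0) a1@(2,4) a2@(0,0) a3@(0,0) a4@(0,2) a5@(0,0) a6@(0,1) a7@(2,4) | pheromone: 13 3 3 1 0 0 / 0 0 0 0 0 0 / 0 0 0 0 8 0 / 0 0 0 0 0 0 / 0 0 0 0 0 0
t=3: a0@(0,0) a1@(2,4) a2@(0,0) a3@(0,0) a4@(0,1) a5@(0,0) a6@(0,0) a7@(2,4) | pheromone: 22 4 2 0 0 0 / 0 0 0 0 0 0 / 0 0 0 0 11 0 / 0 0 0 0 0 0 / 0 0 0 0 0 0
t=4: a0@(0,0) a1@(2,4) a2@(0,0) a3@(0,0) a4@(0,0) a5@(0,0) a6@(0,0) a7@(2,4) | pheromone: 33 3 1 0 0 0 / 0 0 0 0 0 0 / 0 0 0 0 14 0 / 0 0 0 0 0 0 / 0 0 0 0 0 0
t=5: a0@(0,0) a1@(2,4) a2@(0,0) a3@(0,0) a4@(0,0) a5@(0,0) a6@(0,0) a7@(2,4) | pheromone: 44 2 0 0 0 0 / 0 0 0 0 0 0 / 0 0 0 0 17 0 / 0 0 0 0 0 0 / 0 0 0 0 0 0
t=6: a0@(0,0) a1@(2,4) a2@(0,0) a3@(0,0) a4@(0,0) a5@(0,0) a6@(0,0) a7@(2,4) | pheromone: 55 1 0 0 0 0 / 0 0 0 0 0 0 / 0 0 0 0 20 0 / 0 0 0 0 0 0 / 0 0 0 0 0 0

yes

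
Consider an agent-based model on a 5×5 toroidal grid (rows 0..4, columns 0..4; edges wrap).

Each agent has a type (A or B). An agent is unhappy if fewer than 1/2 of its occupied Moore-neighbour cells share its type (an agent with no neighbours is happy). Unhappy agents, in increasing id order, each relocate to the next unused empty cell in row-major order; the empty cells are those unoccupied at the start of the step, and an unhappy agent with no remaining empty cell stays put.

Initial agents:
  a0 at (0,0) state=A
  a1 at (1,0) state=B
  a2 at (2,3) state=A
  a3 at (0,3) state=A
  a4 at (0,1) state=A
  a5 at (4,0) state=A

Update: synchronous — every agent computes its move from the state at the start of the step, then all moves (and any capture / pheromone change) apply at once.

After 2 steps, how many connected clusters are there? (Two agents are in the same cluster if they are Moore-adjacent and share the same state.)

3

t=1: a0@(0,0):A a1@(0,2):B a2@(2,3):A a3@(0,3):A a4@(0,1):A a5@(4,0):A
t=2: a0@(0,0):A a1@(0,4):B a2@(2,3):A a3@(1,0):A a4@(0,1):A a5@(4,0):A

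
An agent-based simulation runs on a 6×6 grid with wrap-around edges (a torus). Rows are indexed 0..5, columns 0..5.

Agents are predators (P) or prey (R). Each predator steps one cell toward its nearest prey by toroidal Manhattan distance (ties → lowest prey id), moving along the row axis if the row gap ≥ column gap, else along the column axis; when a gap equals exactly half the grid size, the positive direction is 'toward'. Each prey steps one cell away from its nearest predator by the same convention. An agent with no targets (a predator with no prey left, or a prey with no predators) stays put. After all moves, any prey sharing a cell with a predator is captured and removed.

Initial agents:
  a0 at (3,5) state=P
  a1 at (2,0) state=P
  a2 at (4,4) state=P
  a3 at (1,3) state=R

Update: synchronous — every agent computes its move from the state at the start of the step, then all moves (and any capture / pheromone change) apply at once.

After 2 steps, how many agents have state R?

t=1: a0@(2,5):P a1@(2,1):P a2@(5,4):P a3@(0,3):R
t=2: a0@(1,5):P a1@(1,1):P a2@(0,4):P a3@(1,3):R

1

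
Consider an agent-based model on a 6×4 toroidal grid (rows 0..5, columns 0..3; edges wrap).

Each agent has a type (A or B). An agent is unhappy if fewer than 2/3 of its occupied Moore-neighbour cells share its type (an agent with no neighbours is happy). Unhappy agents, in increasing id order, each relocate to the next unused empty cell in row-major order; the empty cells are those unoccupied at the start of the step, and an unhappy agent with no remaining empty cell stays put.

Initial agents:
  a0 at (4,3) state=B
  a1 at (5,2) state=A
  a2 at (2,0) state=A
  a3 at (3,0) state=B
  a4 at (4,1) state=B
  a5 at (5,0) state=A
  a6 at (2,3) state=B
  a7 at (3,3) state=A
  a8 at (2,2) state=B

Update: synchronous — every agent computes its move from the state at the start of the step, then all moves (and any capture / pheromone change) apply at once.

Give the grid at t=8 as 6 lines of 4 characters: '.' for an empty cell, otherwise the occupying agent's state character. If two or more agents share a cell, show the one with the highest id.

t=1: a0@(0,0):B a1@(0,1):A a2@(0,2):A a3@(0,3):B a4@(1,0):B a5@(1,1):A a6@(1,2):B a7@(1,3):A a8@(2,1):B
t=2: a0@(2,0):B a1@(2,2):A a2@(2,3):A a3@(3,0):B a4@(3,1):B a5@(3,2):A a6@(3,3):B a7@(4,0):A a8@(2,1):B
t=3: a0@(2,0):B a1@(0,0):A a2@(0,1):A a3@(3,0):B a4@(0,2):B a5@(0,3):A a6@(1,0):B a7@(1,1):A a8@(1,2):B
t=4: a0@(2,0):B a1@(0,0):A a2@(1,3):A a3@(3,0):B a4@(2,1):B a5@(2,2):A a6@(2,3):B a7@(3,1):A a8@(3,2):B
t=5: a0@(0,1):B a1@(0,0):A a2@(0,2):A a3@(3,0):B a4@(0,3):B a5@(1,0):A a6@(1,1):B a7@(1,2):A a8@(3,3):B
t=6: a0@(1,3):B a1@(2,0):A a2@(2,1):A a3@(3,0):B a4@(2,2):B a5@(2,3):A a6@(3,1):B a7@(3,2):A a8@(3,3):B
t=7: a0@(0,0):B a1@(0,1):A a2@(0,2):A a3@(0,3):B a4@(1,0):B a5@(1,1):A a6@(1,2):B a7@(4,0):A a8@(4,1):B
t=8: a0@(1,3):B a1@(2,0):A a2@(2,1):A a3@(0,3):B a4@(2,2):B a5@(2,3):A a6@(3,0):B a7@(3,1):A a8@(3,2):B

...B
...B
AABA
BAB.
....
....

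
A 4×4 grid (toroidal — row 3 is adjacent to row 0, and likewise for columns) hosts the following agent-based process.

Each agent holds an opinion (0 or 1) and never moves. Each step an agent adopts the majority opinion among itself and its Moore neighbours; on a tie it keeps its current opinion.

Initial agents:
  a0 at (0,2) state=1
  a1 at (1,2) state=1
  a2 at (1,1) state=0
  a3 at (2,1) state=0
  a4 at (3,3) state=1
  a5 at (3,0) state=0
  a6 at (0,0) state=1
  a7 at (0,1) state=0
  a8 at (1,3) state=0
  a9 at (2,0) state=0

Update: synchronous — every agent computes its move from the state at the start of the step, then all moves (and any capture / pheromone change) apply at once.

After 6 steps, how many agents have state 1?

0

t=1: a0@(0,2):1 a1@(1,2):0 a2@(1,1):0 a3@(2,1):0 a4@(3,3):1 a5@(3,0):0 a6@(0,0):0 a7@(0,1):0 a8@(1,3):1 a9@(2,0):0
t=2: a0@(0,2):1 a1@(1,2):0 a2@(1,1):0 a3@(2,1):0 a4@(3,3):0 a5@(3,0):0 a6@(0,0):0 a7@(0,1):0 a8@(1,3):0 a9@(2,0):0
t=3: a0@(0,2):0 a1@(1,2):0 a2@(1,1):0 a3@(2,1):0 a4@(3,3):0 a5@(3,0):0 a6@(0,0):0 a7@(0,1):0 a8@(1,3):0 a9@(2,0):0
t=4: (unchanged — steady state)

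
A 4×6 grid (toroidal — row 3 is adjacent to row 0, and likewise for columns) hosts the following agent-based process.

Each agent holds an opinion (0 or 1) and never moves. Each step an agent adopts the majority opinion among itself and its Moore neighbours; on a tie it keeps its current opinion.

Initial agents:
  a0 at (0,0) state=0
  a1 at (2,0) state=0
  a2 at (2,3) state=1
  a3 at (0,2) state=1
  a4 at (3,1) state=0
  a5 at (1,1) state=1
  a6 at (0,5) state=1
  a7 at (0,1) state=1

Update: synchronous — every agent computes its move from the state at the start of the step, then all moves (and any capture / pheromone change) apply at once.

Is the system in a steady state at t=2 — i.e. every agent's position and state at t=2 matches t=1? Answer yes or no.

no

t=1: a0@(0,0):1 a1@(2,0):0 a2@(2,3):1 a3@(0,2):1 a4@(3,1):0 a5@(1,1):1 a6@(0,5):1 a7@(0,1):1
t=2: a0@(0,0):1 a1@(2,0):0 a2@(2,3):1 a3@(0,2):1 a4@(3,1):1 a5@(1,1):1 a6@(0,5):1 a7@(0,1):1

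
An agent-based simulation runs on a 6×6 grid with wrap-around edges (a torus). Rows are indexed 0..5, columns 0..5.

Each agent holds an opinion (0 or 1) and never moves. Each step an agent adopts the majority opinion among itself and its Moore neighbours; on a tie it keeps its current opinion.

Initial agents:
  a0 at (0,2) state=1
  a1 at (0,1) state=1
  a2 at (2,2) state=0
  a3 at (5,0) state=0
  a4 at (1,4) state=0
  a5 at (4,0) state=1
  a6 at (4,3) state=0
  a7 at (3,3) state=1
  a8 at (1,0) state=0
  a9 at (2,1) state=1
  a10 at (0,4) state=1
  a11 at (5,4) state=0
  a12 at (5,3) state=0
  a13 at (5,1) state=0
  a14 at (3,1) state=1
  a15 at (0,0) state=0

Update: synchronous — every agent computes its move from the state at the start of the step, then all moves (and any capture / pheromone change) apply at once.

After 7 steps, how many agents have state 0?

12

t=1: a0@(0,2):1 a1@(0,1):0 a2@(2,2):1 a3@(5,0):0 a4@(1,4):0 a5@(4,0):1 a6@(4,3):0 a7@(3,3):0 a8@(1,0):0 a9@(2,1):1 a10@(0,4):0 a11@(5,4):0 a12@(5,3):0 a13@(5,1):0 a14@(3,1):1 a15@(0,0):0
t=2: a0@(0,2):0 a1@(0,1):0 a2@(2,2):1 a3@(5,0):0 a4@(1,4):0 a5@(4,0):1 a6@(4,3):0 a7@(3,3):0 a8@(1,0):0 a9@(2,1):1 a10@(0,4):0 a11@(5,4):0 a12@(5,3):0 a13@(5,1):0 a14@(3,1):1 a15@(0,0):0
t=3: (unchanged — steady state)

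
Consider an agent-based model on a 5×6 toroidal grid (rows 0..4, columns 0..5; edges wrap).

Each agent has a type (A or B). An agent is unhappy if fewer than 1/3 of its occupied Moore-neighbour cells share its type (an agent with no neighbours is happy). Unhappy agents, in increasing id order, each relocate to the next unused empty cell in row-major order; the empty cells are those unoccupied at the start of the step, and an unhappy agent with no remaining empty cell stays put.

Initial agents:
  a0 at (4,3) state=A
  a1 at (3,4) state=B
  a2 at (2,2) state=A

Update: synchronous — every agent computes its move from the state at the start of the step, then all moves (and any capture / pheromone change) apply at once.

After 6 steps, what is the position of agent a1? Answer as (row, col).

(0, 3)

t=1: a0@(0,0):A a1@(0,1):B a2@(2,2):A
t=2: a0@(0,2):A a1@(0,3):B a2@(2,2):A
t=3: a0@(0,0):A a1@(0,1):B a2@(2,2):A
t=4: a0@(0,2):A a1@(0,3):B a2@(2,2):A
t=5: a0@(0,0):A a1@(0,1):B a2@(2,2):A
t=6: a0@(0,2):A a1@(0,3):B a2@(2,2):A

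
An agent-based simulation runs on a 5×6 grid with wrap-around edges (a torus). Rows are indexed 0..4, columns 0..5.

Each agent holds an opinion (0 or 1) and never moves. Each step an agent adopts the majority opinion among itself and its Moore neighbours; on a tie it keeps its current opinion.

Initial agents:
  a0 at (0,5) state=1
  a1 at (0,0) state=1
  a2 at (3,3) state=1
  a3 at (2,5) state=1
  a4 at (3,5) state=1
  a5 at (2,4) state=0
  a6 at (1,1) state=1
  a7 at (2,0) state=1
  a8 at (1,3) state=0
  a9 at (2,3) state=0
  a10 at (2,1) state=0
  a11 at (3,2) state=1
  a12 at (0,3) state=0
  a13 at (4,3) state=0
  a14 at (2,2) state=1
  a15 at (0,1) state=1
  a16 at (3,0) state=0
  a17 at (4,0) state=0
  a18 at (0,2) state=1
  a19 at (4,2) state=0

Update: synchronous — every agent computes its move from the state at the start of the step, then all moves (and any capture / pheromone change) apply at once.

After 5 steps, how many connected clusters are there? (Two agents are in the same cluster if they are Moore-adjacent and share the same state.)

2

t=1: a0@(0,5):1 a1@(0,0):1 a2@(3,3):0 a3@(2,5):1 a4@(3,5):1 a5@(2,4):0 a6@(1,1):1 a7@(2,0):1 a8@(1,3):0 a9@(2,3):0 a10@(2,1):1 a11@(3,2):0 a12@(0,3):0 a13@(4,3):0 a14@(2,2):1 a15@(0,1):1 a16@(3,0):0 a17@(4,0):1 a18@(0,2):0 a19@(4,2):1
t=2: a0@(0,5):1 a1@(0,0):1 a2@(3,3):0 a3@(2,5):1 a4@(3,5):1 a5@(2,4):0 a6@(1,1):1 a7@(2,0):1 a8@(1,3):0 a9@(2,3):0 a10@(2,1):1 a11@(3,2):0 a12@(0,3):0 a13@(4,3):0 a14@(2,2):0 a15@(0,1):1 a16@(3,0):1 a17@(4,0):1 a18@(0,2):0 a19@(4,2):0
t=3: (unchanged — steady state)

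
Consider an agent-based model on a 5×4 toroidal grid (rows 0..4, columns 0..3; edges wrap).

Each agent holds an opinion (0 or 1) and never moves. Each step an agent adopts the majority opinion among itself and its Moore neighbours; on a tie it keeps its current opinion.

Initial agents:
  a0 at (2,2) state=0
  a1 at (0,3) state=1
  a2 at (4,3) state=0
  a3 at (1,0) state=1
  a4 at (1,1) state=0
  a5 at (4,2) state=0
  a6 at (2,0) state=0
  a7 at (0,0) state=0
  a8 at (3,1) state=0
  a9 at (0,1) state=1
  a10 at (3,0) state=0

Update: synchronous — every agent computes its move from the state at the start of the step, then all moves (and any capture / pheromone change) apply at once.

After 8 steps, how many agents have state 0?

t=1: a0@(2,2):0 a1@(0,3):0 a2@(4,3):0 a3@(1,0):1 a4@(1,1):0 a5@(4,2):0 a6@(2,0):0 a7@(0,0):0 a8@(3,1):0 a9@(0,1):0 a10@(3,0):0
t=2: a0@(2,2):0 a1@(0,3):0 a2@(4,3):0 a3@(1,0):0 a4@(1,1):0 a5@(4,2):0 a6@(2,0):0 a7@(0,0):0 a8@(3,1):0 a9@(0,1):0 a10@(3,0):0
t=3: (unchanged — steady state)

11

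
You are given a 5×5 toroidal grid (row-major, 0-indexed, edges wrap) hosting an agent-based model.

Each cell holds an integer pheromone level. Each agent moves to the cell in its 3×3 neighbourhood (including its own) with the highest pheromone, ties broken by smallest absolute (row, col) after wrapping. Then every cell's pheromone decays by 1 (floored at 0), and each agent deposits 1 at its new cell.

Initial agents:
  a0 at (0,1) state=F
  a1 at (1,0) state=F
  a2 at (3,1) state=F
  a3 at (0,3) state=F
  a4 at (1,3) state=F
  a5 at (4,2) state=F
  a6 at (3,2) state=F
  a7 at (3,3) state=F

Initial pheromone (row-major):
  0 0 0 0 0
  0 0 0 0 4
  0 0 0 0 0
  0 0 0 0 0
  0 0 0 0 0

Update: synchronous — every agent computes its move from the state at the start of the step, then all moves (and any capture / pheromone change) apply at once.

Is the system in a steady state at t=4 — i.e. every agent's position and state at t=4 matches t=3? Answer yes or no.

t=1: a0@(0,0) a1@(1,4) a2@(2,0) a3@(1,4) a4@(1,4) a5@(0,1) a6@(2,1) a7@(2,2) | pheromone: 1 1 0 0 0 / 0 0 0 0 6 / 1 1 1 0 0 / 0 0 0 0 0 / 0 0 0 0 0
t=2: a0@(1,4) a1@(1,4) a2@(1,4) a3@(1,4) a4@(1,4) a5@(0,0) a6@(2,0) a7@(2,1) | pheromone: 1 0 0 0 0 / 0 0 0 0 10 / 1 1 0 0 0 / 0 0 0 0 0 / 0 0 0 0 0
t=3: a0@(1,4) a1@(1,4) a2@(1,4) a3@(1,4) a4@(1,4) a5@(1,4) a6@(1,4) a7@(2,0) | pheromone: 0 0 0 0 0 / 0 0 0 0 16 / 1 0 0 0 0 / 0 0 0 0 0 / 0 0 0 0 0
t=4: a0@(1,4) a1@(1,4) a2@(1,4) a3@(1,4) a4@(1,4) a5@(1,4) a6@(1,4) a7@(1,4) | pheromone: 0 0 0 0 0 / 0 0 0 0 23 / 0 0 0 0 0 / 0 0 0 0 0 / 0 0 0 0 0

no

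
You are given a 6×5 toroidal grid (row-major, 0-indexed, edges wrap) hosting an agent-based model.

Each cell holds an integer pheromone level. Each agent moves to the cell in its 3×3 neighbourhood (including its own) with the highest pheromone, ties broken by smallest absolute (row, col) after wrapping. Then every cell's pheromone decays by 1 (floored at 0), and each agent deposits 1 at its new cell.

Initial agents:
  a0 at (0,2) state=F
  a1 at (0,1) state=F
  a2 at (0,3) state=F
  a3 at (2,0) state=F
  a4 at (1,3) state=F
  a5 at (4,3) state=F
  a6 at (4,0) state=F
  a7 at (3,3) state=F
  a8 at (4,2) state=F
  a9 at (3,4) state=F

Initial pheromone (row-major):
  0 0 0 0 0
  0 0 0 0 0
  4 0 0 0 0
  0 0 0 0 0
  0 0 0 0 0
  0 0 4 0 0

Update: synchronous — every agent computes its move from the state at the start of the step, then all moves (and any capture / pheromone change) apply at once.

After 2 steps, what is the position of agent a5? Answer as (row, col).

(5, 2)

t=1: a0@(5,2) a1@(5,2) a2@(5,2) a3@(2,0) a4@(0,2) a5@(5,2) a6@(3,0) a7@(2,2) a8@(5,2) a9@(2,0) | pheromone: 0 0 1 0 0 / 0 0 0 0 0 / 5 0 1 0 0 / 1 0 0 0 0 / 0 0 0 0 0 / 0 0 8 0 0
t=2: a0@(5,2) a1@(5,2) a2@(5,2) a3@(2,0) a4@(5,2) a5@(5,2) a6@(2,0) a7@(2,2) a8@(5,2) a9@(2,0) | pheromone: 0 0 0 0 0 / 0 0 0 0 0 / 7 0 1 0 0 / 0 0 0 0 0 / 0 0 0 0 0 / 0 0 13 0 0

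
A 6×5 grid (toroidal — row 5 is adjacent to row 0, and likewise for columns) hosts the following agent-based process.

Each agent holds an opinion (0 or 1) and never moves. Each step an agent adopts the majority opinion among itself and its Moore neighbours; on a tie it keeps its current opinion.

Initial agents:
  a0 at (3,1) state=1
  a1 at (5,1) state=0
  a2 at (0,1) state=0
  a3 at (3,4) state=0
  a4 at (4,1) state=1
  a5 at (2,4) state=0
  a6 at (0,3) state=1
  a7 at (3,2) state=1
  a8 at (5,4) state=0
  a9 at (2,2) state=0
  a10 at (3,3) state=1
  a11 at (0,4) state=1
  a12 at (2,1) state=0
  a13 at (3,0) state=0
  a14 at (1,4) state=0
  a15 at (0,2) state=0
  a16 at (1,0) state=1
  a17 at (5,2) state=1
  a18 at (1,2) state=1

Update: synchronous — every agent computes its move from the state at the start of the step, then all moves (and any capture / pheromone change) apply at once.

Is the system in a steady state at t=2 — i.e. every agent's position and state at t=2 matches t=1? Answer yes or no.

yes

t=1: a0@(3,1):1 a1@(5,1):0 a2@(0,1):0 a3@(3,4):0 a4@(4,1):1 a5@(2,4):0 a6@(0,3):1 a7@(3,2):1 a8@(5,4):1 a9@(2,2):1 a10@(3,3):0 a11@(0,4):1 a12@(2,1):1 a13@(3,0):0 a14@(1,4):1 a15@(0,2):0 a16@(1,0):0 a17@(5,2):1 a18@(1,2):0
t=2: (unchanged — steady state)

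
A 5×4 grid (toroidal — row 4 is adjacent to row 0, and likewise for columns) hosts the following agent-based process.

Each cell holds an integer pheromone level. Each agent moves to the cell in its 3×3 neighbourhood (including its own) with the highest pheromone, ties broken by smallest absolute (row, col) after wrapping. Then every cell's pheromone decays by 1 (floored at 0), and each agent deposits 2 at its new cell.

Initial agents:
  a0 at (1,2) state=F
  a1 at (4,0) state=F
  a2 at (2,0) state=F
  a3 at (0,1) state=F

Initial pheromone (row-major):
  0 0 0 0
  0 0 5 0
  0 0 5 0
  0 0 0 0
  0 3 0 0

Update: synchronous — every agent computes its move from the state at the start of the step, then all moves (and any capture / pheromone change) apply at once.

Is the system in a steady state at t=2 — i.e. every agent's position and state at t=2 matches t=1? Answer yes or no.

t=1: a0@(1,2) a1@(4,1) a2@(1,0) a3@(1,2) | pheromone: 0 0 0 0 / 2 0 8 0 / 0 0 4 0 / 0 0 0 0 / 0 4 0 0
t=2: a0@(1,2) a1@(4,1) a2@(1,0) a3@(1,2) | pheromone: 0 0 0 0 / 3 0 11 0 / 0 0 3 0 / 0 0 0 0 / 0 5 0 0

yes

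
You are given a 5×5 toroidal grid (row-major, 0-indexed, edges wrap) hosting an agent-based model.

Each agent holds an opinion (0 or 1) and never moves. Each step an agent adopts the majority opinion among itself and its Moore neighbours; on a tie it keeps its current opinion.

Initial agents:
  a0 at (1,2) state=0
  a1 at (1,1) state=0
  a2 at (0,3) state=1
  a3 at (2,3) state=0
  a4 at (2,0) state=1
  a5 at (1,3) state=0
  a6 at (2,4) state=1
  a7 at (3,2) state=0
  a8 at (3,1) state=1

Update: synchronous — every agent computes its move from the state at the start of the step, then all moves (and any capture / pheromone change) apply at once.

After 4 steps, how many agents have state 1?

t=1: a0@(1,2):0 a1@(1,1):0 a2@(0,3):0 a3@(2,3):0 a4@(2,0):1 a5@(1,3):0 a6@(2,4):1 a7@(3,2):0 a8@(3,1):1
t=2: (unchanged — steady state)

3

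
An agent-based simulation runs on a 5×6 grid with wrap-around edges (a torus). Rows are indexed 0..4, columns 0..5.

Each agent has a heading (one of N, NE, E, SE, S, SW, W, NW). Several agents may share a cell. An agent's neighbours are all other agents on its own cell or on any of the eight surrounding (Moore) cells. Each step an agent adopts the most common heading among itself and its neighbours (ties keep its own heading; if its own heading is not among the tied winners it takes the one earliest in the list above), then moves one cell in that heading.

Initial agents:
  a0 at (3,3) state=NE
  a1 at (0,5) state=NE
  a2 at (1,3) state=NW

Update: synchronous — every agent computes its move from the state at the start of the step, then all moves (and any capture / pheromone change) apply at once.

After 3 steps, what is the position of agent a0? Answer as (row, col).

t=1: a0@(2,4):NE a1@(4,0):NE a2@(0,2):NW
t=2: a0@(1,5):NE a1@(3,1):NE a2@(4,1):NW
t=3: a0@(0,0):NE a1@(2,2):NE a2@(3,0):NW

(0, 0)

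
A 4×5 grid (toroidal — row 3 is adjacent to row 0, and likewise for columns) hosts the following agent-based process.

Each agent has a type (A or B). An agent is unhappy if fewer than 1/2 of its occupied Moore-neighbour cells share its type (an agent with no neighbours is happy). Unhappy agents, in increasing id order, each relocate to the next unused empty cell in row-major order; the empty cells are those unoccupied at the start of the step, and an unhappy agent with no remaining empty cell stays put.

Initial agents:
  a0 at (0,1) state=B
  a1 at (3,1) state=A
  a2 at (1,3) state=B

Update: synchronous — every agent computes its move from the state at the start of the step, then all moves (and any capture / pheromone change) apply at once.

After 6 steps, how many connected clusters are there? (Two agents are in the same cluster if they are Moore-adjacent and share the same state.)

2

t=1: a0@(0,0):B a1@(0,2):A a2@(1,3):B
t=2: a0@(0,0):B a1@(0,1):A a2@(0,3):B
t=3: a0@(0,2):B a1@(0,4):A a2@(0,3):B
t=4: a0@(0,2):B a1@(0,0):A a2@(0,3):B
t=5: (unchanged — steady state)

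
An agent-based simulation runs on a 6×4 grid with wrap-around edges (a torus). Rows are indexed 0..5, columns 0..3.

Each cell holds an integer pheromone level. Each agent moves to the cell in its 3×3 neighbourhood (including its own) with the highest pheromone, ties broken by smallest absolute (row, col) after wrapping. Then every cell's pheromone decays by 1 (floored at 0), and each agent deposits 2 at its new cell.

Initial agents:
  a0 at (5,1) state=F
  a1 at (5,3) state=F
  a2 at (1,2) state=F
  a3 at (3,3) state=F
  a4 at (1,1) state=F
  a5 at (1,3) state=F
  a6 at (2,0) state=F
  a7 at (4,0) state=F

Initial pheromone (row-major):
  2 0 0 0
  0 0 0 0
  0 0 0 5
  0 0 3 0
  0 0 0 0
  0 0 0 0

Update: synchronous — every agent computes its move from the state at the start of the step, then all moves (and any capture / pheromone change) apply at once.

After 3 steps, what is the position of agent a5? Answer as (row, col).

t=1: a0@(0,0) a1@(0,0) a2@(2,3) a3@(2,3) a4@(0,0) a5@(2,3) a6@(2,3) a7@(3,0) | pheromone: 7 0 0 0 / 0 0 0 0 / 0 0 0 12 / 2 0 2 0 / 0 0 0 0 / 0 0 0 0
t=2: a0@(0,0) a1@(0,0) a2@(2,3) a3@(2,3) a4@(0,0) a5@(2,3) a6@(2,3) a7@(2,3) | pheromone: 12 0 0 0 / 0 0 0 0 / 0 0 0 21 / 1 0 1 0 / 0 0 0 0 / 0 0 0 0
t=3: a0@(0,0) a1@(0,0) a2@(2,3) a3@(2,3) a4@(0,0) a5@(2,3) a6@(2,3) a7@(2,3) | pheromone: 17 0 0 0 / 0 0 0 0 / 0 0 0 30 / 0 0 0 0 / 0 0 0 0 / 0 0 0 0

(2, 3)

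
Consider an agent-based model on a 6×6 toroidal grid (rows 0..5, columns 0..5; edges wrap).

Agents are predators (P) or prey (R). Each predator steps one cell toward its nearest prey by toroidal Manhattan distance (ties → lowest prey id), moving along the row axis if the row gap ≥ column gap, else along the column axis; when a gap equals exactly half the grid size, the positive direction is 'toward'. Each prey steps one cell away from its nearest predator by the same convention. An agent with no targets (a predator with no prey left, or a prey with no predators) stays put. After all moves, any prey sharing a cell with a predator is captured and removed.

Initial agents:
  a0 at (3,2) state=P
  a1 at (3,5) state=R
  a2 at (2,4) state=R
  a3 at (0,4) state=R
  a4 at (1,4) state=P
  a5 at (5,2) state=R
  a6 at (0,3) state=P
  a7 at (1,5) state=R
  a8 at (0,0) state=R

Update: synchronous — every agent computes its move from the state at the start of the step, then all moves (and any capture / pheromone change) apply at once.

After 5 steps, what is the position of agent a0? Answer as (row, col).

t=1: a0@(4,2):P a1@(3,4):R a2@(3,4):R a3@(5,4):R a4@(2,4):P a5@(0,2):R a6@(0,4):P a7@(1,0):R a8@(0,1):R
t=2: a0@(5,2):P a1@(4,4):R a2@(4,4):R a3@(4,4):R a4@(3,4):P a5@(1,2):R a6@(5,4):P a7@(1,1):R a8@(1,1):R
t=3: a0@(0,2):P a1@(5,4):R a2@(5,4):R a3@(5,4):R a4@(4,4):P a5@(2,2):R a6@(4,4):P a7@(2,1):R a8@(2,1):R
t=4: a0@(1,2):P a1@(0,4):R a2@(0,4):R a3@(0,4):R a4@(5,4):P a5@(3,2):R a6@(5,4):P a7@(3,1):R a8@(3,1):R
t=5: a0@(2,2):P a1@(1,4):R a2@(1,4):R a3@(1,4):R a4@(0,4):P a5@(4,2):R a6@(0,4):P a7@(4,1):R a8@(4,1):R

(2, 2)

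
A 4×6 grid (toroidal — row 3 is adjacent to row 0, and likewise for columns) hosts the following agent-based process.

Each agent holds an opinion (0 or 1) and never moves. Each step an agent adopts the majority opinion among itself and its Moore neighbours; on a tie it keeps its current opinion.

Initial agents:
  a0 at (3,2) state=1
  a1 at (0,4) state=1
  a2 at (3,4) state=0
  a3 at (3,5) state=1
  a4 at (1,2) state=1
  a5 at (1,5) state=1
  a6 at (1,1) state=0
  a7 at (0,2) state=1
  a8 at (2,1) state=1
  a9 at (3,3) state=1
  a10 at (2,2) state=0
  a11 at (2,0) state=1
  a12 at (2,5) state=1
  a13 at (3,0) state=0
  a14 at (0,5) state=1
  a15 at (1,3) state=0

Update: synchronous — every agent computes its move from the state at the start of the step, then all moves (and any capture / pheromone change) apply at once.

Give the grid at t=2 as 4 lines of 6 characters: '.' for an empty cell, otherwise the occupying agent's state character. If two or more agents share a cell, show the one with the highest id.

..1.11
.111.1
111..1
1.1111

t=1: a0@(3,2):1 a1@(0,4):1 a2@(3,4):1 a3@(3,5):1 a4@(1,2):1 a5@(1,5):1 a6@(1,1):1 a7@(0,2):1 a8@(2,1):1 a9@(3,3):1 a10@(2,2):1 a11@(2,0):1 a12@(2,5):1 a13@(3,0):1 a14@(0,5):1 a15@(1,3):1
t=2: (unchanged — steady state)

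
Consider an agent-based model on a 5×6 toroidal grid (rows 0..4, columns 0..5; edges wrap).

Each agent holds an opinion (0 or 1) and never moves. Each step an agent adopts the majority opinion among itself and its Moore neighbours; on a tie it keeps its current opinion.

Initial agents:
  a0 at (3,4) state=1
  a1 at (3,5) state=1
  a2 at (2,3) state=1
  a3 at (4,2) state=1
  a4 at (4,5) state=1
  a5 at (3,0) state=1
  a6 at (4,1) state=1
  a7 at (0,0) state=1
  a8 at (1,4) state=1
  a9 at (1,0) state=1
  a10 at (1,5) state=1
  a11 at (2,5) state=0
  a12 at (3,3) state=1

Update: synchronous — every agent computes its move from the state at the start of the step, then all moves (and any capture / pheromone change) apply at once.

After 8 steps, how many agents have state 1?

t=1: a0@(3,4):1 a1@(3,5):1 a2@(2,3):1 a3@(4,2):1 a4@(4,5):1 a5@(3,0):1 a6@(4,1):1 a7@(0,0):1 a8@(1,4):1 a9@(1,0):1 a10@(1,5):1 a11@(2,5):1 a12@(3,3):1
t=2: (unchanged — steady state)

13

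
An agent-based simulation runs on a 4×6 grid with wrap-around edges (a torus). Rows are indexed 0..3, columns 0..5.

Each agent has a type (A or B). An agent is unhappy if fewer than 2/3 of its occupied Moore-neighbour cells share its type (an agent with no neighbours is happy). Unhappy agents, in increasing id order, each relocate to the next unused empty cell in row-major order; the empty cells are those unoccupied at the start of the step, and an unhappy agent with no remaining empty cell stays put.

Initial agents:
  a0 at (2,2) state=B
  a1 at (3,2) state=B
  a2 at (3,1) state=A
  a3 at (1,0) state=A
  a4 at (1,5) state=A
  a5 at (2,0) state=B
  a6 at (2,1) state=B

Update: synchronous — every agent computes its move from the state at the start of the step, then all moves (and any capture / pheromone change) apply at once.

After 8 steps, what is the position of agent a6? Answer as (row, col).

(0, 4)

t=1: a0@(2,2):B a1@(3,2):B a2@(0,0):A a3@(0,1):A a4@(0,2):A a5@(0,3):B a6@(0,4):B
t=2: a0@(2,2):B a1@(0,5):B a2@(0,0):A a3@(0,1):A a4@(1,0):A a5@(0,3):B a6@(0,4):B
t=3: a0@(2,2):B a1@(0,2):B a2@(0,0):A a3@(0,1):A a4@(1,0):A a5@(0,3):B a6@(0,4):B
t=4: a0@(2,2):B a1@(0,5):B a2@(0,0):A a3@(0,1):A a4@(1,0):A a5@(0,3):B a6@(0,4):B
t=5: a0@(2,2):B a1@(0,2):B a2@(0,0):A a3@(0,1):A a4@(1,0):A a5@(0,3):B a6@(0,4):B
t=6: a0@(2,2):B a1@(0,5):B a2@(0,0):A a3@(0,1):A a4@(1,0):A a5@(0,3):B a6@(0,4):B
t=7: a0@(2,2):B a1@(0,2):B a2@(0,0):A a3@(0,1):A a4@(1,0):A a5@(0,3):B a6@(0,4):B
t=8: a0@(2,2):B a1@(0,5):B a2@(0,0):A a3@(0,1):A a4@(1,0):A a5@(0,3):B a6@(0,4):B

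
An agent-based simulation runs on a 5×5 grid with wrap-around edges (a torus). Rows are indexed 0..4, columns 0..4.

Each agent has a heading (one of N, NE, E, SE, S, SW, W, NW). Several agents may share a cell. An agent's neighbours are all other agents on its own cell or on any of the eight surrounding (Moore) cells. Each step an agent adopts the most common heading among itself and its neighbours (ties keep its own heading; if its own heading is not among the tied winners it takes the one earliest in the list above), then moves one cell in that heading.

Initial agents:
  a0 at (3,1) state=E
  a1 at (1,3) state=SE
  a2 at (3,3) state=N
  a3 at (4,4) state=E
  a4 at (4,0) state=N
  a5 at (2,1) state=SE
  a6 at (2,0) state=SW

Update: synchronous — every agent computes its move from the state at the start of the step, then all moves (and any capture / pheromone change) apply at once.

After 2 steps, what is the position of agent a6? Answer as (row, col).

t=1: a0@(3,2):E a1@(2,4):SE a2@(2,3):N a3@(3,4):N a4@(4,1):E a5@(3,2):SE a6@(3,4):SW
t=2: a0@(3,3):E a1@(1,4):N a2@(1,3):N a3@(2,4):N a4@(4,2):E a5@(3,3):E a6@(2,4):N

(2, 4)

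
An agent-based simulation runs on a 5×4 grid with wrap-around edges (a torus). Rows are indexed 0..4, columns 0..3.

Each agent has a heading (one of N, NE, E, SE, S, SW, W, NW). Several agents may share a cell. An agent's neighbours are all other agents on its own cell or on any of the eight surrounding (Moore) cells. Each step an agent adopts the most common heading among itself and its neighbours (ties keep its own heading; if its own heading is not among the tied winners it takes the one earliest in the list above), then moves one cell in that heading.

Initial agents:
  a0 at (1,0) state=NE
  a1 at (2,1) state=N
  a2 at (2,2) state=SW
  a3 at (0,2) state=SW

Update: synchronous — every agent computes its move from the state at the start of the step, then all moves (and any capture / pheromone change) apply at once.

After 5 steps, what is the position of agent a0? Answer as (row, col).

t=1: a0@(0,1):NE a1@(1,1):N a2@(3,1):SW a3@(1,1):SW
t=2: a0@(4,2):NE a1@(0,1):N a2@(4,0):SW a3@(2,0):SW
t=3: a0@(3,3):NE a1@(4,1):N a2@(0,3):SW a3@(3,3):SW
t=4: a0@(2,0):NE a1@(3,1):N a2@(1,2):SW a3@(4,2):SW
t=5: a0@(1,1):NE a1@(2,1):N a2@(2,1):SW a3@(0,1):SW

(1, 1)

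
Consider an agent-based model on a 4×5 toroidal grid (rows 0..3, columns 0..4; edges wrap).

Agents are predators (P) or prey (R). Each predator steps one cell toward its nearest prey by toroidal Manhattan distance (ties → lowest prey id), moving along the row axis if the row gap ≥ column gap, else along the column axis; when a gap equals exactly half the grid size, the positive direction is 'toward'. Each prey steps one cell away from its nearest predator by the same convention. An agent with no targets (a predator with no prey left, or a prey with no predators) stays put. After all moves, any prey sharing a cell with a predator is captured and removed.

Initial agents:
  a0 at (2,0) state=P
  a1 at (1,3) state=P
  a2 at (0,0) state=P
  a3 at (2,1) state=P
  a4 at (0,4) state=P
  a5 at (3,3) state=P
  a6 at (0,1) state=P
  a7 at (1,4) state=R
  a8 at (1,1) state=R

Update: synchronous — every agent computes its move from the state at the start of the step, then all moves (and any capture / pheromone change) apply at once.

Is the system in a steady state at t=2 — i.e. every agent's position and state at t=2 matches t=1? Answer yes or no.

no

t=1: a0@(1,0):P a1@(1,4):P a2@(1,0):P a3@(1,1):P a4@(1,4):P a5@(0,3):P a6@(1,1):P a8@(0,1):R
t=2: a0@(0,0):P a1@(1,0):P a2@(0,0):P a3@(0,1):P a4@(1,0):P a5@(0,2):P a6@(0,1):P a8@(3,1):R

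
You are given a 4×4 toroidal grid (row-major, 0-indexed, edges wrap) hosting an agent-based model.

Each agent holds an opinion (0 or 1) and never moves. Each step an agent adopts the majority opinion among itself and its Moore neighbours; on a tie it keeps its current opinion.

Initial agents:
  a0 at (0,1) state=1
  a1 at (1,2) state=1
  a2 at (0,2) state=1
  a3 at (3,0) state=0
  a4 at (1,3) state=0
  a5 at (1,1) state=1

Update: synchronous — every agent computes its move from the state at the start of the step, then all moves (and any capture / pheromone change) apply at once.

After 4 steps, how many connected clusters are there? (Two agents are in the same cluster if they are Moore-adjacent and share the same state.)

2

t=1: a0@(0,1):1 a1@(1,2):1 a2@(0,2):1 a3@(3,0):0 a4@(1,3):1 a5@(1,1):1
t=2: (unchanged — steady state)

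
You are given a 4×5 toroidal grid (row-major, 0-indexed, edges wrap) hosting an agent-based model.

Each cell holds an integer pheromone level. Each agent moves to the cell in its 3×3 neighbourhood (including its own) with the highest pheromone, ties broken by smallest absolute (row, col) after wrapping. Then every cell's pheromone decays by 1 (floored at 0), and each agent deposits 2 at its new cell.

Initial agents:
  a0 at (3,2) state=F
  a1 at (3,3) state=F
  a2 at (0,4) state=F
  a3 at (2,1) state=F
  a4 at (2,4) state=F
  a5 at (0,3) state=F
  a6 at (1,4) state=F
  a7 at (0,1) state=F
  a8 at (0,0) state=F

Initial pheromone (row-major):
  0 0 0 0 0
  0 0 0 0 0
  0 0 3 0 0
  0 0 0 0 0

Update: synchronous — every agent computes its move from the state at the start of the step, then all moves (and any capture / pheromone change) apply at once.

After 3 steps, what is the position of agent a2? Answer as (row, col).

t=1: a0@(2,2) a1@(2,2) a2@(0,0) a3@(2,2) a4@(1,0) a5@(0,2) a6@(0,0) a7@(0,0) a8@(0,0) | pheromone: 8 0 2 0 0 / 2 0 0 0 0 / 0 0 8 0 0 / 0 0 0 0 0
t=2: a0@(2,2) a1@(2,2) a2@(0,0) a3@(2,2) a4@(0,0) a5@(0,2) a6@(0,0) a7@(0,0) a8@(0,0) | pheromone: 17 0 3 0 0 / 1 0 0 0 0 / 0 0 13 0 0 / 0 0 0 0 0
t=3: a0@(2,2) a1@(2,2) a2@(0,0) a3@(2,2) a4@(0,0) a5@(0,2) a6@(0,0) a7@(0,0) a8@(0,0) | pheromone: 26 0 4 0 0 / 0 0 0 0 0 / 0 0 18 0 0 / 0 0 0 0 0

(0, 0)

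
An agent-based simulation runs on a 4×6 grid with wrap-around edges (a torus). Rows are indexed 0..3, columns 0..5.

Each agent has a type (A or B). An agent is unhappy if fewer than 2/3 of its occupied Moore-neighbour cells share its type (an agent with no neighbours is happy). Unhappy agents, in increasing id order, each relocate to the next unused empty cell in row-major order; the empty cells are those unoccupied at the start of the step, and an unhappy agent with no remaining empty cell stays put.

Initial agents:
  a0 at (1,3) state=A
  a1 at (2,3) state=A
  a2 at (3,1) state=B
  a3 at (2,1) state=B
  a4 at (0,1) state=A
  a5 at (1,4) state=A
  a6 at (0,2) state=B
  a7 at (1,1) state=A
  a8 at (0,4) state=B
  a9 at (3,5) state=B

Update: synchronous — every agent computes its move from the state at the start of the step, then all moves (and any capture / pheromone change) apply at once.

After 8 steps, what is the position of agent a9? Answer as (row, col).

(3, 0)

t=1: a0@(0,0):A a1@(2,3):A a2@(3,1):B a3@(0,3):B a4@(0,5):A a5@(1,4):A a6@(1,0):B a7@(1,2):A a8@(1,5):B a9@(3,5):B
t=2: a0@(0,1):A a1@(2,3):A a2@(0,2):B a3@(0,4):B a4@(1,1):A a5@(1,3):A a6@(2,0):B a7@(2,1):A a8@(2,2):B a9@(2,4):B
t=3: a0@(0,0):A a1@(0,3):A a2@(0,5):B a3@(1,0):B a4@(1,2):A a5@(1,4):A a6@(1,5):B a7@(2,5):A a8@(3,0):B a9@(3,1):B
t=4: a0@(0,1):A a1@(0,3):A a2@(0,2):B a3@(0,4):B a4@(1,2):A a5@(1,1):A a6@(1,3):B a7@(2,0):A a8@(2,1):B a9@(2,2):B
t=5: a0@(0,1):A a1@(0,0):A a2@(0,5):B a3@(1,0):B a4@(1,4):A a5@(1,5):A a6@(2,3):B a7@(2,4):A a8@(2,5):B a9@(3,0):B
t=6: a0@(0,2):A a1@(0,3):A a2@(0,4):B a3@(1,1):B a4@(1,2):A a5@(1,3):A a6@(2,0):B a7@(2,1):A a8@(2,2):B a9@(3,1):B
t=7: a0@(0,0):A a1@(0,3):A a2@(0,1):B a3@(0,5):B a4@(1,2):A a5@(1,0):A a6@(2,0):B a7@(1,4):A a8@(1,5):B a9@(2,3):B
t=8: a0@(0,2):A a1@(0,3):A a2@(0,4):B a3@(1,1):B a4@(1,3):A a5@(2,1):A a6@(2,2):B a7@(2,4):A a8@(2,5):B a9@(3,0):B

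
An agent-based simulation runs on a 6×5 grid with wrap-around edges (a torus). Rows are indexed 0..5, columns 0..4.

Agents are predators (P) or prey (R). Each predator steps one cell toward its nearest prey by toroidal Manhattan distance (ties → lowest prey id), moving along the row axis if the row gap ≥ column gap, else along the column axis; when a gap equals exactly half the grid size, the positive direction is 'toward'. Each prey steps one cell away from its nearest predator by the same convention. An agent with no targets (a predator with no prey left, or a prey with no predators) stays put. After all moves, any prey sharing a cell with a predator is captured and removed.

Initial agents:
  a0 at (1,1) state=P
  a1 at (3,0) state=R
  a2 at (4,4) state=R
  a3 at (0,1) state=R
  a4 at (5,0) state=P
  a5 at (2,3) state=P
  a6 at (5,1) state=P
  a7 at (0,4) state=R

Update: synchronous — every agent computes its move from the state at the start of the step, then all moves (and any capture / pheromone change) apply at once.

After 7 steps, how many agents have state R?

3

t=1: a0@(0,1):P a1@(2,0):R a2@(3,4):R a3@(5,1):R a4@(4,0):P a5@(2,4):P a6@(0,1):P a7@(1,4):R
t=2: a0@(5,1):P a1@(2,1):R a2@(4,4):R a3@(4,1):R a4@(3,0):P a5@(2,0):P a6@(5,1):P a7@(0,4):R
t=3: a0@(4,1):P a1@(2,2):R a2@(5,4):R a3@(3,1):R a4@(2,0):P a5@(2,1):P a6@(4,1):P a7@(0,3):R
t=4: a0@(3,1):P a1@(2,3):R a2@(5,3):R a4@(2,1):P a5@(2,2):P a6@(3,1):P a7@(1,3):R
t=5: a0@(3,2):P a1@(2,4):R a2@(0,3):R a4@(2,2):P a5@(2,3):P a6@(3,2):P a7@(0,3):R
t=6: a0@(3,3):P a1@(2,0):R a2@(5,3):R a4@(2,3):P a5@(2,4):P a6@(3,3):P a7@(5,3):R
t=7: a0@(4,3):P a1@(2,1):R a2@(0,3):R a4@(2,4):P a5@(2,0):P a6@(4,3):P a7@(0,3):R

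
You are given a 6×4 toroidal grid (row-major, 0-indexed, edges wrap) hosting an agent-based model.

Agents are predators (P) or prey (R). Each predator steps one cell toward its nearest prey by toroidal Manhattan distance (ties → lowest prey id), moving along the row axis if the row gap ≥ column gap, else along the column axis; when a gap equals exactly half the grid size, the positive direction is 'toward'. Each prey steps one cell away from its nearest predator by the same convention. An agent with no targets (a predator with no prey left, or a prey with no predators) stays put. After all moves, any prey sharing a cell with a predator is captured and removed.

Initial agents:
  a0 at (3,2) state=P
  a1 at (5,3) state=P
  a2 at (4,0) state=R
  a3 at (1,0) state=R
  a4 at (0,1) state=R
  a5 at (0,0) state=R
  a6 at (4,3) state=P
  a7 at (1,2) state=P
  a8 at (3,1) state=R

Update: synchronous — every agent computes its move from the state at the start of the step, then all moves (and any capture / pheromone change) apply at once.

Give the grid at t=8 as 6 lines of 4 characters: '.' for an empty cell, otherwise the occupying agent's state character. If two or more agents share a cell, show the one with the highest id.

t=1: a0@(3,1):P a1@(4,3):P a2@(4,1):R a4@(5,1):R a5@(1,0):R a6@(4,0):P a7@(1,3):P a8@(3,0):R
t=2: a0@(4,1):P a1@(4,0):P a2@(5,1):R a4@(0,1):R a5@(1,1):R a6@(4,1):P a7@(1,0):P a8@(3,3):R
t=3: a0@(5,1):P a1@(5,0):P a2@(0,1):R a5@(1,2):R a6@(5,1):P a7@(1,1):P a8@(2,3):R
t=4: a0@(0,1):P a1@(0,0):P a2@(1,1):R a5@(1,3):R a6@(0,1):P a7@(0,1):P a8@(2,2):R
t=5: a0@(1,1):P a1@(1,0):P a2@(2,1):R a5@(2,3):R a6@(1,1):P a7@(1,1):P a8@(3,2):R
t=6: a0@(2,1):P a1@(2,0):P a2@(3,1):R a5@(3,3):R a6@(2,1):P a7@(2,1):P a8@(4,2):R
t=7: a0@(3,1):P a1@(3,0):P a2@(4,1):R a5@(4,3):R a6@(3,1):P a7@(3,1):P a8@(5,2):R
t=8: a0@(4,1):P a1@(4,0):P a2@(5,1):R a5@(5,3):R a6@(4,1):P a7@(4,1):P a8@(0,2):R

..R.
....
....
....
PP..
.R.R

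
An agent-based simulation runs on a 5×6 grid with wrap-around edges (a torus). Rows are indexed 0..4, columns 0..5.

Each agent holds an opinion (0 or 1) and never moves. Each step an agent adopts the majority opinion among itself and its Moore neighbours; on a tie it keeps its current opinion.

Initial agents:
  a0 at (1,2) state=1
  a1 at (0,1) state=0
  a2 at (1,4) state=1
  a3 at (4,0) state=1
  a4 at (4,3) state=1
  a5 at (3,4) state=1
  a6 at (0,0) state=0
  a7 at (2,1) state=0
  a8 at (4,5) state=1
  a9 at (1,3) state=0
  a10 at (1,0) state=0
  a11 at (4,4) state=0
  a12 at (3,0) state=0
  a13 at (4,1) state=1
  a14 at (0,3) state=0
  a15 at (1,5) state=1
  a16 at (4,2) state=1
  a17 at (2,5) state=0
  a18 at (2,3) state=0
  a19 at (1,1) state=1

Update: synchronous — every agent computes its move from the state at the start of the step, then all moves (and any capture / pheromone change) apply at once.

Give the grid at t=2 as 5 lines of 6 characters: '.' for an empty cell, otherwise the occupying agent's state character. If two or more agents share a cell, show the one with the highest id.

t=1: a0@(1,2):0 a1@(0,1):1 a2@(1,4):0 a3@(4,0):1 a4@(4,3):1 a5@(3,4):1 a6@(0,0):1 a7@(2,1):0 a8@(4,5):1 a9@(1,3):0 a10@(1,0):0 a11@(4,4):1 a12@(3,0):0 a13@(4,1):1 a14@(0,3):1 a15@(1,5):0 a16@(4,2):1 a17@(2,5):0 a18@(2,3):1 a19@(1,1):0
t=2: a0@(1,2):0 a1@(0,1):1 a2@(1,4):0 a3@(4,0):1 a4@(4,3):1 a5@(3,4):1 a6@(0,0):1 a7@(2,1):0 a8@(4,5):1 a9@(1,3):0 a10@(1,0):0 a11@(4,4):1 a12@(3,0):0 a13@(4,1):1 a14@(0,3):1 a15@(1,5):0 a16@(4,2):1 a17@(2,5):0 a18@(2,3):0 a19@(1,1):0

11.1..
000000
.0.0.0
0...1.
111111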